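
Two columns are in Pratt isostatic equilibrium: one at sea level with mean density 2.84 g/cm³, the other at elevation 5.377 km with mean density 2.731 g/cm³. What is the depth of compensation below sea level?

135 km

ρ_ref D = ρ (D + h) → D (ρ_ref − ρ) = ρ h.
D = ρ h/(ρ_ref − ρ) = 2.731 × 5.377 km/(2.84 − 2.731) = 135 km.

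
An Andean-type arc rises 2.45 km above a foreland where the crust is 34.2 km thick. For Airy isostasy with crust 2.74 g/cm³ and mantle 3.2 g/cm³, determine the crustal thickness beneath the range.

Root depth r = h ρ_c / (ρ_m − ρ_c) = 2.45 km × 2.74 / 0.46 = 14.59 km.
Total thickness = T + h + r = 34.2 km + 2.45 km + 14.59 km = 51.2 km.

51.2 km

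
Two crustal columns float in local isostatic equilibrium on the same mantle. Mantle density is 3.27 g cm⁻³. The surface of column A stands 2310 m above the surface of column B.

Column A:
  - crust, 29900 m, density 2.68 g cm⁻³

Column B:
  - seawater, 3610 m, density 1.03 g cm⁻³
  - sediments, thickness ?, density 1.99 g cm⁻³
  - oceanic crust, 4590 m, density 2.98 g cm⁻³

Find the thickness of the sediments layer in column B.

523 m

Take the compensation level at the base of the deeper column (depth z_c below the surface of column A) and equate Σ ρ_i t_i down to z_c; mantle fills any gap and the z_c terms cancel.
Column A: 29900×2.68 + (z_c − 29900)×3.27
Column B: 2310×0 + 3610×1.03 + x×1.99 + 4590×2.98 + (z_c − 2310 − 8200 − x)×3.27
The z_c×3.27 term appears on both sides and cancels. Collect the known terms of each column as K = Σ(ρt)_known − 3.27 × (depth of known layers): K_A = 80132 − 3.27×29900 = −17641; K_B = 17396.5 − 3.27×(2310 + 8200) = −16971.2.
Balance: K_A = K_B − x×(3.27 − 1.99), so x = (K_B − K_A)/(3.27 − 1.99) = 669.8/1.28 = 523 m.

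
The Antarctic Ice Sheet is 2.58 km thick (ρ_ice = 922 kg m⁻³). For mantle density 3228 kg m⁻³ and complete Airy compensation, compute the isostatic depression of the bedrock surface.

Balancing pressure at the compensation depth: the ice load ρ_ice t is balanced by mantle displaced below, ρ_m s.
s = t ρ_ice / ρ_m = 2.58 km × 922/3228 = 0.737 km.

0.737 km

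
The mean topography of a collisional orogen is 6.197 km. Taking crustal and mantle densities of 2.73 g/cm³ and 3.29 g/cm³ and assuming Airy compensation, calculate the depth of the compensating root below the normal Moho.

30.2 km

Isostatic balance requires: the weight of the topography is balanced by the buoyancy of the root, ρ_c h = (ρ_m − ρ_c) r.
r = h · ρ_c / (ρ_m − ρ_c) = 6.197 km × 2.73 / (3.29 − 2.73) = 30.2 km.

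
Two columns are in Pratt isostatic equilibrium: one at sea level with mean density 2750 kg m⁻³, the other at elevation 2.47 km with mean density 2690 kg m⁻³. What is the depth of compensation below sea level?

ρ_ref D = ρ (D + h) → D (ρ_ref − ρ) = ρ h.
D = ρ h/(ρ_ref − ρ) = 2690 × 2.47 km/(2750 − 2690) = 111 km.

111 km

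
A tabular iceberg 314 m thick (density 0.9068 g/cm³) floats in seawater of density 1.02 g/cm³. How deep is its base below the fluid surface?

279 m

Draft d = t ρ_obj/ρ_fluid = 314 m × 0.9068/1.02 = 279 m.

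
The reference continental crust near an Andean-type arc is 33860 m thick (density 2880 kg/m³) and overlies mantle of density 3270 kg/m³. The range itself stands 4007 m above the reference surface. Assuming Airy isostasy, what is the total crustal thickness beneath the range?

67500 m

Root depth r = h ρ_c / (ρ_m − ρ_c) = 4007 m × 2880 / 390 = 29590 m.
Total thickness = T + h + r = 33860 m + 4007 m + 29590 m = 67500 m.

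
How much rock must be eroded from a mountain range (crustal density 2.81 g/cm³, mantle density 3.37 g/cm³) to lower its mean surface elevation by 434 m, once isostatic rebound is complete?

Net drop Δ = e − u = e − e ρ_c/ρ_m = e (ρ_m − ρ_c)/ρ_m.
e = Δ ρ_m/(ρ_m − ρ_c) = 434 m × 3.37/0.56 = 2610 m.

2610 m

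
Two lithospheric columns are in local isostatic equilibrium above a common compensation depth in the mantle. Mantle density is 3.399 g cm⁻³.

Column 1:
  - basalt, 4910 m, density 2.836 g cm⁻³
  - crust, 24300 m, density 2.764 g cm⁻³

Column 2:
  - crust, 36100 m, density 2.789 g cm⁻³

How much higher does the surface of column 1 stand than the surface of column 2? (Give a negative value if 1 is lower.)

For any compensation level in the mantle, the mantle terms cancel and isostasy reduces to e = (Σt_1 − Σt_2) − (Σ(ρt)_1 − Σ(ρt)_2) / ρ_m.
Σt_1 = 29210 m; Σt_2 = 36100 m; Σ(ρt)_1 = 81089.96; Σ(ρt)_2 = 100682.9 (in m·g cm⁻³).
e = (29210 − 36100) − (81089.96 − 100682.9) / 3.399 = −1130 m.

−1130 m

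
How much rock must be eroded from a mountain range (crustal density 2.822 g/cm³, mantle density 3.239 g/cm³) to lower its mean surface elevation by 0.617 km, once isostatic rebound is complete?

4.79 km

Net drop Δ = e − u = e − e ρ_c/ρ_m = e (ρ_m − ρ_c)/ρ_m.
e = Δ ρ_m/(ρ_m − ρ_c) = 0.617 km × 3.239/0.417 = 4.79 km.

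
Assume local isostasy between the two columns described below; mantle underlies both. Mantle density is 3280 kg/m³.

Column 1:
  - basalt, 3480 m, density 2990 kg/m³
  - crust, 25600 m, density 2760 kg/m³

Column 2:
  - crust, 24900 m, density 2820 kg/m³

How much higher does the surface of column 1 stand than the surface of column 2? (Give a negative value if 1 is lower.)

For any compensation level in the mantle, the mantle terms cancel and isostasy reduces to e = (Σt_1 − Σt_2) − (Σ(ρt)_1 − Σ(ρt)_2) / ρ_m.
Σt_1 = 29080 m; Σt_2 = 24900 m; Σ(ρt)_1 = 81061200; Σ(ρt)_2 = 70218000 (in m·kg/m³).
e = (29080 − 24900) − (81061200 − 70218000) / 3280 = 874 m.

874 m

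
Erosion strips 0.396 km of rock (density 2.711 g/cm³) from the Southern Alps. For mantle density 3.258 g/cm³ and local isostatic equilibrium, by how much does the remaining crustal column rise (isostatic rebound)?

0.33 km

Unloading: uplift u = e ρ_c/ρ_m = 0.396 km × 2.711/3.258 = 0.33 km.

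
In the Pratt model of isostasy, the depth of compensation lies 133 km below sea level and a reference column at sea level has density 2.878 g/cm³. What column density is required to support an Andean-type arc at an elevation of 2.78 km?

Pratt balance: ρ_ref D = ρ (D + h).
ρ = ρ_ref D/(D + h) = 2.878 × 133 km/(133 km + 2.78 km) = 2.82 g/cm³.

2.82 g/cm³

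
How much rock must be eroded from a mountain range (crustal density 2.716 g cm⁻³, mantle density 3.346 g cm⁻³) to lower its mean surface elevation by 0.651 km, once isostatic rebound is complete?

Net drop Δ = e − u = e − e ρ_c/ρ_m = e (ρ_m − ρ_c)/ρ_m.
e = Δ ρ_m/(ρ_m − ρ_c) = 0.651 km × 3.346/0.63 = 3.46 km.

3.46 km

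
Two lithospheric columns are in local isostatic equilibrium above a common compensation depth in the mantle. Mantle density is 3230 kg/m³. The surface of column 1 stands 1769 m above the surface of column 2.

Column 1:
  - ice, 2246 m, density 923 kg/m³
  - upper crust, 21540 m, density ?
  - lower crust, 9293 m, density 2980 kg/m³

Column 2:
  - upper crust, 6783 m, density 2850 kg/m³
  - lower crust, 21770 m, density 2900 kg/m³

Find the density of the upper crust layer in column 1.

2860 kg/m³

Take the compensation level at the base of the deeper column (depth z_c below the surface of column 1) and equate Σ ρ_i t_i down to z_c; mantle fills any gap and the z_c terms cancel.
Column 1: 2246×923 + 21540×ρ + 9293×2980 + (z_c − 33079)×3230
Column 2: 1769×0 + 6783×2850 + 21770×2900 + (z_c − 1769 − 28553)×3230
The z_c×3230 term appears on both sides and cancels. Collect the known terms of each column as K = Σ(ρt)_known − 3230 × (depth of known layers): K_1 = 29766198 − 3230×33079 = −77078972; K_2 = 82464550 − 3230×(1769 + 28553) = −15475510.
Balance: K_1 + 21540×ρ = K_2, so ρ = (K_2 − K_1)/21540 = 61603500/21540 = 2860 kg/m³.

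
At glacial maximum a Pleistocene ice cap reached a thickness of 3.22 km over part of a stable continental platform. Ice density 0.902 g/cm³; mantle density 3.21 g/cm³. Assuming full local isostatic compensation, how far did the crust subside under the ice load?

0.905 km

Equating mass per unit area of the two columns: the ice load ρ_ice t is balanced by mantle displaced below, ρ_m s.
s = t ρ_ice / ρ_m = 3.22 km × 0.902/3.21 = 0.905 km.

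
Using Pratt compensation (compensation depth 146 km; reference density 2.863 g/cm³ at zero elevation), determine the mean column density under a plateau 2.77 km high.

2.81 g/cm³

Pratt balance: ρ_ref D = ρ (D + h).
ρ = ρ_ref D/(D + h) = 2.863 × 146 km/(146 km + 2.77 km) = 2.81 g/cm³.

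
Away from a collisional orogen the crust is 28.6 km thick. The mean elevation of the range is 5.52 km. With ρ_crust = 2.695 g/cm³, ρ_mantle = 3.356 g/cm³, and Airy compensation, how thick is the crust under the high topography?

Root depth r = h ρ_c / (ρ_m − ρ_c) = 5.52 km × 2.695 / 0.661 = 22.51 km.
Total thickness = T + h + r = 28.6 km + 5.52 km + 22.51 km = 56.6 km.

56.6 km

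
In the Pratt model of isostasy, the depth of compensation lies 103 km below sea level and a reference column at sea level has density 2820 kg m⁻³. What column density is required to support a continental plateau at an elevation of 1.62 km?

Pratt balance: ρ_ref D = ρ (D + h).
ρ = ρ_ref D/(D + h) = 2820 × 103 km/(103 km + 1.62 km) = 2780 kg m⁻³.

2780 kg m⁻³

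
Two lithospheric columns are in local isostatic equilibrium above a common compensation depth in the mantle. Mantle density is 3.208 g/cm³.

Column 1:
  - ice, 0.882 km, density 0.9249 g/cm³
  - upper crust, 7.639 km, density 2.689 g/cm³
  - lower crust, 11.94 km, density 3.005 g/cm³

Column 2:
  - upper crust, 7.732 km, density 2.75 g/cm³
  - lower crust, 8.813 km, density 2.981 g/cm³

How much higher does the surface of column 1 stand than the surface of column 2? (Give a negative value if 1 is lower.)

For any compensation level in the mantle, the mantle terms cancel and isostasy reduces to e = (Σt_1 − Σt_2) − (Σ(ρt)_1 − Σ(ρt)_2) / ρ_m.
Σt_1 = 20.461 km; Σt_2 = 16.545 km; Σ(ρt)_1 = 57.2367328; Σ(ρt)_2 = 47.534553 (in km·g/cm³).
e = (20.461 − 16.545) − (57.2367328 − 47.534553) / 3.208 = 0.892 km.

0.892 km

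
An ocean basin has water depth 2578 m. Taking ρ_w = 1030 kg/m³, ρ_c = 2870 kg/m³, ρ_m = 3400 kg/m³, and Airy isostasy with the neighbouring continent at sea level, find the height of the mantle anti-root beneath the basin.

Equating mass per unit area of the two columns: replacing crust with seawater at the top is compensated by replacing crust with mantle at the base: d (ρ_c − ρ_w) = a (ρ_m − ρ_c).
a = d (ρ_c − ρ_w)/(ρ_m − ρ_c) = 2578 m × 1840/530 = 8950 m.

8950 m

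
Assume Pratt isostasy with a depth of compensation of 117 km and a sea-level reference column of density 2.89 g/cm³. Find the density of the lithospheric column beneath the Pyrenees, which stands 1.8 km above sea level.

Pratt balance: ρ_ref D = ρ (D + h).
ρ = ρ_ref D/(D + h) = 2.89 × 117 km/(117 km + 1.8 km) = 2.85 g/cm³.

2.85 g/cm³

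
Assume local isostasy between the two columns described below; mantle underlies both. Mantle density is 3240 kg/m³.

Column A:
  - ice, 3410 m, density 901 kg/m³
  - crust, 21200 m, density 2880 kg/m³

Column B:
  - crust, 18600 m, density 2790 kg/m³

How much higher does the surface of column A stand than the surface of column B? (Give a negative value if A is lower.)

2230 m

For any compensation level in the mantle, the mantle terms cancel and isostasy reduces to e = (Σt_A − Σt_B) − (Σ(ρt)_A − Σ(ρt)_B) / ρ_m.
Σt_A = 24610 m; Σt_B = 18600 m; Σ(ρt)_A = 64128410; Σ(ρt)_B = 51894000 (in m·kg/m³).
e = (24610 − 18600) − (64128410 − 51894000) / 3240 = 2230 m.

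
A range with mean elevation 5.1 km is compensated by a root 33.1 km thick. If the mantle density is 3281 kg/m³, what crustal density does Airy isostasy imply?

2840 kg/m³

ρ_c h = (ρ_m − ρ_c) r → ρ_c (h + r) = ρ_m r → ρ_c = ρ_m r / (h + r).
ρ_c = 3281 × 33.1 km / (5.1 km + 33.1 km) = 2840 kg/m³.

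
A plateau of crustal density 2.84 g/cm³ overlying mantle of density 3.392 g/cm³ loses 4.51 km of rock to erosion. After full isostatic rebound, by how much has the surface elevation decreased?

Rebound u = e ρ_c/ρ_m = 4.51 km × 2.84/3.392 = 3.776 km.
Net surface drop = e − u = 4.51 km − 3.776 km = e (ρ_m − ρ_c)/ρ_m = 0.734 km.

0.734 km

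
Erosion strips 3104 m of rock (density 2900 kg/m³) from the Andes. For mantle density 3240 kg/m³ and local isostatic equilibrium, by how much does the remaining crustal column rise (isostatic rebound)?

2780 m

Unloading: uplift u = e ρ_c/ρ_m = 3104 m × 2900/3240 = 2780 m.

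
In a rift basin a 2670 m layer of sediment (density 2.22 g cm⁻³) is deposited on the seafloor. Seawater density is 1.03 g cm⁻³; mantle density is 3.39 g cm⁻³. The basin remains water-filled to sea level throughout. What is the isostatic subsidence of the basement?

Submarine loading: the sediment displaces seawater, and the subsidence is in turn flooded, so s (ρ_m − ρ_w) = t (ρ_sed − ρ_w).
s = 2670 m × (2.22 − 1.03) / (3.39 − 1.03) = 1350 m.

1350 m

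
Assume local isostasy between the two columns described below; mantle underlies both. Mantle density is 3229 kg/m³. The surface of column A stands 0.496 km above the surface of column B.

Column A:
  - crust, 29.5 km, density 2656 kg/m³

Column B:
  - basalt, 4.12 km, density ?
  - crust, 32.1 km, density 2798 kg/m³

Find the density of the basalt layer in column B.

2870 kg/m³

Take the compensation level at the base of the deeper column (depth z_c below the surface of column A) and equate Σ ρ_i t_i down to z_c; mantle fills any gap and the z_c terms cancel.
Column A: 29.5×2656 + (z_c − 29.5)×3229
Column B: 0.496×0 + 4.12×ρ + 32.1×2798 + (z_c − 0.496 − 36.22)×3229
The z_c×3229 term appears on both sides and cancels. Collect the known terms of each column as K = Σ(ρt)_known − 3229 × (depth of known layers): K_A = 78352 − 3229×29.5 = −16903.5; K_B = 89815.8 − 3229×(0.496 + 36.22) = −28740.164.
Balance: K_A = K_B + 4.12×ρ, so ρ = (K_A − K_B)/4.12 = 11836.7/4.12 = 2870 kg/m³.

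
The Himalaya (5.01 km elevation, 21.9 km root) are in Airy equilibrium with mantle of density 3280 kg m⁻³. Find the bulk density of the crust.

2670 kg m⁻³

ρ_c h = (ρ_m − ρ_c) r → ρ_c (h + r) = ρ_m r → ρ_c = ρ_m r / (h + r).
ρ_c = 3280 × 21.9 km / (5.01 km + 21.9 km) = 2670 kg m⁻³.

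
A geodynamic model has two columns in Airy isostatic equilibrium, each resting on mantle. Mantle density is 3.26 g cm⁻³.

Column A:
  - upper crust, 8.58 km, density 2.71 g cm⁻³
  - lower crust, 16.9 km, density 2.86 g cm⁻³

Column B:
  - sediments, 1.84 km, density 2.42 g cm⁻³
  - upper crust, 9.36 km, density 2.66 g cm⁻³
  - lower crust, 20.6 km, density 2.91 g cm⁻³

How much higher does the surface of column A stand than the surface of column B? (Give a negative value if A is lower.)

For any compensation level in the mantle, the mantle terms cancel and isostasy reduces to e = (Σt_A − Σt_B) − (Σ(ρt)_A − Σ(ρt)_B) / ρ_m.
Σt_A = 25.48 km; Σt_B = 31.8 km; Σ(ρt)_A = 71.5858; Σ(ρt)_B = 89.2964 (in km·g cm⁻³).
e = (25.48 − 31.8) − (71.5858 − 89.2964) / 3.26 = −0.887 km.

−0.887 km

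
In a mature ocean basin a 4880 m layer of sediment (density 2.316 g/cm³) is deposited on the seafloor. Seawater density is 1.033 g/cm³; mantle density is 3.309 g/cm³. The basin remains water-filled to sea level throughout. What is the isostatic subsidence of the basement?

2750 m

Submarine loading: the sediment displaces seawater, and the subsidence is in turn flooded, so s (ρ_m − ρ_w) = t (ρ_sed − ρ_w).
s = 4880 m × (2.316 − 1.033) / (3.309 − 1.033) = 2750 m.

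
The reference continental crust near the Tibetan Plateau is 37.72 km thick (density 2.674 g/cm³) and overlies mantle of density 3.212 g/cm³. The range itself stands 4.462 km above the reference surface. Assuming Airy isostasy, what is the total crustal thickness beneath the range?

Root depth r = h ρ_c / (ρ_m − ρ_c) = 4.462 km × 2.674 / 0.538 = 22.18 km.
Total thickness = T + h + r = 37.72 km + 4.462 km + 22.18 km = 64.4 km.

64.4 km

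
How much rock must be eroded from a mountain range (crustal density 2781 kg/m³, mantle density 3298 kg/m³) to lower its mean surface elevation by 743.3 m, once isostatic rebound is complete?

4740 m

Net drop Δ = e − u = e − e ρ_c/ρ_m = e (ρ_m − ρ_c)/ρ_m.
e = Δ ρ_m/(ρ_m − ρ_c) = 743.3 m × 3298/517 = 4740 m.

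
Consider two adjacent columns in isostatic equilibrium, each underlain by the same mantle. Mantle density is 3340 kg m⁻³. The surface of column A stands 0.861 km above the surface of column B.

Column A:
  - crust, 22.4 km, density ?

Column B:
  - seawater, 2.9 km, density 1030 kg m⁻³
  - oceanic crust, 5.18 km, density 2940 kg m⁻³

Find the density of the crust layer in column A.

2820 kg m⁻³

Take the compensation level at the base of the deeper column (depth z_c below the surface of column A) and equate Σ ρ_i t_i down to z_c; mantle fills any gap and the z_c terms cancel.
Column A: 22.4×ρ + (z_c − 22.4)×3340
Column B: 0.861×0 + 2.9×1030 + 5.18×2940 + (z_c − 0.861 − 8.08)×3340
The z_c×3340 term appears on both sides and cancels. Collect the known terms of each column as K = Σ(ρt)_known − 3340 × (depth of known layers): K_A = 0 − 3340×22.4 = −74816; K_B = 18216.2 − 3340×(0.861 + 8.08) = −11646.74.
Balance: K_A + 22.4×ρ = K_B, so ρ = (K_B − K_A)/22.4 = 63169.3/22.4 = 2820 kg m⁻³.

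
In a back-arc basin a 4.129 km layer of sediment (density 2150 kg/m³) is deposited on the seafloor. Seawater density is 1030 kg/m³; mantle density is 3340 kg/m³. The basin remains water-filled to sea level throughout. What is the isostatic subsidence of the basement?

2 km

Submarine loading: the sediment displaces seawater, and the subsidence is in turn flooded, so s (ρ_m − ρ_w) = t (ρ_sed − ρ_w).
s = 4.129 km × (2150 − 1030) / (3340 − 1030) = 2 km.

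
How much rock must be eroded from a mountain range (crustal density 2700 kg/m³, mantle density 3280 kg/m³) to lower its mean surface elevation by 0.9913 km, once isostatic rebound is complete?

5.61 km

Net drop Δ = e − u = e − e ρ_c/ρ_m = e (ρ_m − ρ_c)/ρ_m.
e = Δ ρ_m/(ρ_m − ρ_c) = 0.9913 km × 3280/580 = 5.61 km.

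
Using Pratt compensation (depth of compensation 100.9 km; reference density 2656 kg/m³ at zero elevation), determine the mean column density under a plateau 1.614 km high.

2610 kg/m³

Pratt balance: ρ_ref D = ρ (D + h).
ρ = ρ_ref D/(D + h) = 2656 × 100.9 km/(100.9 km + 1.614 km) = 2610 kg/m³.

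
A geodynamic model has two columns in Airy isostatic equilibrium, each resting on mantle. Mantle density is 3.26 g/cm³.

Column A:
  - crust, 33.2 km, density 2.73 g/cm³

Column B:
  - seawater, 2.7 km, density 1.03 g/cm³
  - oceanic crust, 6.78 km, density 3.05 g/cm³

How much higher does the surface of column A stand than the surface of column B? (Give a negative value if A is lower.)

For any compensation level in the mantle, the mantle terms cancel and isostasy reduces to e = (Σt_A − Σt_B) − (Σ(ρt)_A − Σ(ρt)_B) / ρ_m.
Σt_A = 33.2 km; Σt_B = 9.48 km; Σ(ρt)_A = 90.636; Σ(ρt)_B = 23.46 (in km·g/cm³).
e = (33.2 − 9.48) − (90.636 − 23.46) / 3.26 = 3.11 km.

3.11 km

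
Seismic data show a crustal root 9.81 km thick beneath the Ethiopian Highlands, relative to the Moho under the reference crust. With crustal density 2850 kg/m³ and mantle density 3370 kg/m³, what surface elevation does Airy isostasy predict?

1.79 km

By Archimedes' principle applied to the lithosphere: ρ_c h = (ρ_m − ρ_c) r.
h = r (ρ_m − ρ_c) / ρ_c = 9.81 km × (3370 − 2850) / 2850 = 1.79 km.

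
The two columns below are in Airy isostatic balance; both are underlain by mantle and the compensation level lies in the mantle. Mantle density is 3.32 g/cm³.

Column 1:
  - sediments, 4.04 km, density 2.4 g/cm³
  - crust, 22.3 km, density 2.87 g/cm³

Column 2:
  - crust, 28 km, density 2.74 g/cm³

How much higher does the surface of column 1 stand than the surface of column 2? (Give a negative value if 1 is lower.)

−0.749 km

For any compensation level in the mantle, the mantle terms cancel and isostasy reduces to e = (Σt_1 − Σt_2) − (Σ(ρt)_1 − Σ(ρt)_2) / ρ_m.
Σt_1 = 26.34 km; Σt_2 = 28 km; Σ(ρt)_1 = 73.697; Σ(ρt)_2 = 76.72 (in km·g/cm³).
e = (26.34 − 28) − (73.697 − 76.72) / 3.32 = −0.749 km.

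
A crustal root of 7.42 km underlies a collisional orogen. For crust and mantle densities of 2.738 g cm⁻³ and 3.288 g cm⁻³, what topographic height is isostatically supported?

1.49 km

For local isostatic compensation: ρ_c h = (ρ_m − ρ_c) r.
h = r (ρ_m − ρ_c) / ρ_c = 7.42 km × (3.288 − 2.738) / 2.738 = 1.49 km.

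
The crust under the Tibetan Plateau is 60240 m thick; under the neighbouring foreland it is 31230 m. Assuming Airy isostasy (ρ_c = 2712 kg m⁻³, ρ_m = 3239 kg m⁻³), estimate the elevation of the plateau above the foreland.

Excess crust Δ = 60240 m − 31230 m = 29010 m, split between elevation h and root r with h + r = Δ.
Airy balance ρ_c h = (ρ_m − ρ_c) r gives r = h ρ_c/(ρ_m − ρ_c), so h (1 + ρ_c/(ρ_m − ρ_c)) = Δ, i.e. h = Δ (ρ_m − ρ_c)/ρ_m.
h = 29010 m × 527/3239 = 4720 m.

4720 m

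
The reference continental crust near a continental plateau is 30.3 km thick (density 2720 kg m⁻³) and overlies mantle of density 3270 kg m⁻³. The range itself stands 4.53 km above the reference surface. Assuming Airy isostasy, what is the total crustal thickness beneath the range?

Root depth r = h ρ_c / (ρ_m − ρ_c) = 4.53 km × 2720 / 550 = 22.4 km.
Total thickness = T + h + r = 30.3 km + 4.53 km + 22.4 km = 57.2 km.

57.2 km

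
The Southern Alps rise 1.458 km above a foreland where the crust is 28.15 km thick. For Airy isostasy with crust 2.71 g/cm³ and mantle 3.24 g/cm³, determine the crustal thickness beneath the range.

37.1 km

Root depth r = h ρ_c / (ρ_m − ρ_c) = 1.458 km × 2.71 / 0.53 = 7.455 km.
Total thickness = T + h + r = 28.15 km + 1.458 km + 7.455 km = 37.1 km.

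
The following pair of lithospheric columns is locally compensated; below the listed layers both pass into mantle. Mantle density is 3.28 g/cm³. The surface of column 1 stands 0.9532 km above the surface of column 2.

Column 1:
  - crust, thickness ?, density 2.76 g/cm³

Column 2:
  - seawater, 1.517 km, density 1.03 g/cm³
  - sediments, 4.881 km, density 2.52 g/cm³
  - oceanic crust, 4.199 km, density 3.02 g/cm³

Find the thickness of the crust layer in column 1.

Take the compensation level at the base of the deeper column (depth z_c below the surface of column 1) and equate Σ ρ_i t_i down to z_c; mantle fills any gap and the z_c terms cancel.
Column 1: x×2.76 + (z_c − 0 − x)×3.28
Column 2: 0.9532×0 + 1.517×1.03 + 4.881×2.52 + 4.199×3.02 + (z_c − 0.9532 − 10.597)×3.28
The z_c×3.28 term appears on both sides and cancels. Collect the known terms of each column as K = Σ(ρt)_known − 3.28 × (depth of known layers): K_1 = 0 − 3.28×0 = 0; K_2 = 26.54361 − 3.28×(0.9532 + 10.597) = −11.341046.
Balance: K_1 − x×(3.28 − 2.76) = K_2, so x = (K_1 − K_2)/(3.28 − 2.76) = 11.341/0.52 = 21.8 km.

21.8 km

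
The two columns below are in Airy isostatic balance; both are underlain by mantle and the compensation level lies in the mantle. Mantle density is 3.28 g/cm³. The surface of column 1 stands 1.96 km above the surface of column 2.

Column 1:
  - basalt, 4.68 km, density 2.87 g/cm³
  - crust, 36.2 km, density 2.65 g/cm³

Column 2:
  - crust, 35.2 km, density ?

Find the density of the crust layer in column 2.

Take the compensation level at the base of the deeper column (depth z_c below the surface of column 1) and equate Σ ρ_i t_i down to z_c; mantle fills any gap and the z_c terms cancel.
Column 1: 4.68×2.87 + 36.2×2.65 + (z_c − 40.88)×3.28
Column 2: 1.96×0 + 35.2×ρ + (z_c − 1.96 − 35.2)×3.28
The z_c×3.28 term appears on both sides and cancels. Collect the known terms of each column as K = Σ(ρt)_known − 3.28 × (depth of known layers): K_1 = 109.3616 − 3.28×40.88 = −24.7248; K_2 = 0 − 3.28×(1.96 + 35.2) = −121.8848.
Balance: K_1 = K_2 + 35.2×ρ, so ρ = (K_1 − K_2)/35.2 = 97.16/35.2 = 2.76 g/cm³.

2.76 g/cm³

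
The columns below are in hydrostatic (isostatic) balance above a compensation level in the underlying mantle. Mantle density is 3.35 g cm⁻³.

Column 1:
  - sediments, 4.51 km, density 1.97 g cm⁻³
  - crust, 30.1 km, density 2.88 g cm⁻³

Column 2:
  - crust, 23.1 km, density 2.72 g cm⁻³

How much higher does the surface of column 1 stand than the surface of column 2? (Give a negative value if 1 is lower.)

1.74 km

For any compensation level in the mantle, the mantle terms cancel and isostasy reduces to e = (Σt_1 − Σt_2) − (Σ(ρt)_1 − Σ(ρt)_2) / ρ_m.
Σt_1 = 34.61 km; Σt_2 = 23.1 km; Σ(ρt)_1 = 95.5727; Σ(ρt)_2 = 62.832 (in km·g cm⁻³).
e = (34.61 − 23.1) − (95.5727 − 62.832) / 3.35 = 1.74 km.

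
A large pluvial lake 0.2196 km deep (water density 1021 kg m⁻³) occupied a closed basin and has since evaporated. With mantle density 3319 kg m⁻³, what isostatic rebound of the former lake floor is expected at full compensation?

0.0676 km

u = d ρ_w/ρ_m = 0.2196 km × 1021/3319 = 0.0676 km.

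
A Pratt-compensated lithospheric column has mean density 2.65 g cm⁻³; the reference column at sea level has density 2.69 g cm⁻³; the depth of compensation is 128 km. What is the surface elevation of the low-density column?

ρ_ref D = ρ (D + h) → h = D (ρ_ref − ρ)/ρ.
h = 128 km × (2.69 − 2.65)/2.65 = 1.93 km.

1.93 km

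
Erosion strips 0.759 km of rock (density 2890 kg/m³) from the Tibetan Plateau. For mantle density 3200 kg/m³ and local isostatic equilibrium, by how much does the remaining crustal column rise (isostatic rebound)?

0.685 km

Unloading: uplift u = e ρ_c/ρ_m = 0.759 km × 2890/3200 = 0.685 km.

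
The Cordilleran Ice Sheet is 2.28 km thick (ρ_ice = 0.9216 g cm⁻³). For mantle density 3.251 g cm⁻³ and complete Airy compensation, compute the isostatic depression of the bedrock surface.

0.646 km

Equating mass per unit area of the two columns: the ice load ρ_ice t is balanced by mantle displaced below, ρ_m s.
s = t ρ_ice / ρ_m = 2.28 km × 0.9216/3.251 = 0.646 km.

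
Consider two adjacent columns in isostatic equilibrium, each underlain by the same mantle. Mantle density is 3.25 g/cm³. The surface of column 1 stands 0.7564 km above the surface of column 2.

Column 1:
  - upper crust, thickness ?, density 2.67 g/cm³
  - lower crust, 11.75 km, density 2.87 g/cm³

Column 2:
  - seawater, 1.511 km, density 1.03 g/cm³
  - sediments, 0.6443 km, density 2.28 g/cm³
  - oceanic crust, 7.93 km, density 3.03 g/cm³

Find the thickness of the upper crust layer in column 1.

Take the compensation level at the base of the deeper column (depth z_c below the surface of column 1) and equate Σ ρ_i t_i down to z_c; mantle fills any gap and the z_c terms cancel.
Column 1: x×2.67 + 11.75×2.87 + (z_c − 11.75 − x)×3.25
Column 2: 0.7564×0 + 1.511×1.03 + 0.6443×2.28 + 7.93×3.03 + (z_c − 0.7564 − 10.0853)×3.25
The z_c×3.25 term appears on both sides and cancels. Collect the known terms of each column as K = Σ(ρt)_known − 3.25 × (depth of known layers): K_1 = 33.7225 − 3.25×11.75 = −4.465; K_2 = 27.053234 − 3.25×(0.7564 + 10.0853) = −8.182291.
Balance: K_1 − x×(3.25 − 2.67) = K_2, so x = (K_1 − K_2)/(3.25 − 2.67) = 3.71729/0.58 = 6.41 km.

6.41 km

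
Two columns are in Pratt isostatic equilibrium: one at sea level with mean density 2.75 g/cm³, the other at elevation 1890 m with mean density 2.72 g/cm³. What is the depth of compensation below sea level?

171000 m

ρ_ref D = ρ (D + h) → D (ρ_ref − ρ) = ρ h.
D = ρ h/(ρ_ref − ρ) = 2.72 × 1890 m/(2.75 − 2.72) = 171000 m.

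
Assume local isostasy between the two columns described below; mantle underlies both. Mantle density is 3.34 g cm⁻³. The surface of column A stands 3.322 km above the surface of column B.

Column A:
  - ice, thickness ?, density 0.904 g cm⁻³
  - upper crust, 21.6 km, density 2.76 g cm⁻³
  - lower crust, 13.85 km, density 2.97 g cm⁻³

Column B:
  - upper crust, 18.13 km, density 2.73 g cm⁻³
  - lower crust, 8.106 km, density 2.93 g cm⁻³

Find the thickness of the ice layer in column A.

Take the compensation level at the base of the deeper column (depth z_c below the surface of column A) and equate Σ ρ_i t_i down to z_c; mantle fills any gap and the z_c terms cancel.
Column A: x×0.904 + 21.6×2.76 + 13.85×2.97 + (z_c − 35.45 − x)×3.34
Column B: 3.322×0 + 18.13×2.73 + 8.106×2.93 + (z_c − 3.322 − 26.236)×3.34
The z_c×3.34 term appears on both sides and cancels. Collect the known terms of each column as K = Σ(ρt)_known − 3.34 × (depth of known layers): K_A = 100.7505 − 3.34×35.45 = −17.6525; K_B = 73.24548 − 3.34×(3.322 + 26.236) = −25.47824.
Balance: K_A − x×(3.34 − 0.904) = K_B, so x = (K_A − K_B)/(3.34 − 0.904) = 7.82574/2.436 = 3.21 km.

3.21 km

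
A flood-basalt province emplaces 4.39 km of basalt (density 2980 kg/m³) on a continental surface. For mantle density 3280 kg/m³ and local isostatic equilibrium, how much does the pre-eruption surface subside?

Subaerial loading: s = t ρ_load / ρ_m.
s = 4.39 km × 2980/3280 = 3.99 km.

3.99 km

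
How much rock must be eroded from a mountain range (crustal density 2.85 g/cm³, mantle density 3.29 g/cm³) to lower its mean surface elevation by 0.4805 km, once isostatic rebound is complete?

Net drop Δ = e − u = e − e ρ_c/ρ_m = e (ρ_m − ρ_c)/ρ_m.
e = Δ ρ_m/(ρ_m − ρ_c) = 0.4805 km × 3.29/0.44 = 3.59 km.

3.59 km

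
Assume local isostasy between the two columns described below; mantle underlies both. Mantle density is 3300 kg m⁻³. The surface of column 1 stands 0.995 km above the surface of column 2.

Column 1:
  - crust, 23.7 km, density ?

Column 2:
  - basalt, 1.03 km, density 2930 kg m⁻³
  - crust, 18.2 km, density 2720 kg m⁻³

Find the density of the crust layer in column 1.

Take the compensation level at the base of the deeper column (depth z_c below the surface of column 1) and equate Σ ρ_i t_i down to z_c; mantle fills any gap and the z_c terms cancel.
Column 1: 23.7×ρ + (z_c − 23.7)×3300
Column 2: 0.995×0 + 1.03×2930 + 18.2×2720 + (z_c − 0.995 − 19.23)×3300
The z_c×3300 term appears on both sides and cancels. Collect the known terms of each column as K = Σ(ρt)_known − 3300 × (depth of known layers): K_1 = 0 − 3300×23.7 = −78210; K_2 = 52521.9 − 3300×(0.995 + 19.23) = −14220.6.
Balance: K_1 + 23.7×ρ = K_2, so ρ = (K_2 − K_1)/23.7 = 63989.4/23.7 = 2700 kg m⁻³.

2700 kg m⁻³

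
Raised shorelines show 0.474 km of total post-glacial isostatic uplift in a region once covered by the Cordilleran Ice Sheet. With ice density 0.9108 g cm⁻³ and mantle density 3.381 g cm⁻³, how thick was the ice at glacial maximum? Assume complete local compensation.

1.76 km

u = t ρ_ice/ρ_m → t = u ρ_m/ρ_ice = 0.474 km × 3.381/0.9108 = 1.76 km.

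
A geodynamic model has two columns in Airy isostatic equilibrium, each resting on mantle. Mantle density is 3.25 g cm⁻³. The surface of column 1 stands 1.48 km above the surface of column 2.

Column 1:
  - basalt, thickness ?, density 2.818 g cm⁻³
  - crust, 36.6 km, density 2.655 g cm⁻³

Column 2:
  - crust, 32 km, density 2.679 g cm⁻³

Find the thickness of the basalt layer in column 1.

Take the compensation level at the base of the deeper column (depth z_c below the surface of column 1) and equate Σ ρ_i t_i down to z_c; mantle fills any gap and the z_c terms cancel.
Column 1: x×2.818 + 36.6×2.655 + (z_c − 36.6 − x)×3.25
Column 2: 1.48×0 + 32×2.679 + (z_c − 1.48 − 32)×3.25
The z_c×3.25 term appears on both sides and cancels. Collect the known terms of each column as K = Σ(ρt)_known − 3.25 × (depth of known layers): K_1 = 97.173 − 3.25×36.6 = −21.777; K_2 = 85.728 − 3.25×(1.48 + 32) = −23.082.
Balance: K_1 − x×(3.25 − 2.818) = K_2, so x = (K_1 − K_2)/(3.25 − 2.818) = 1.305/0.432 = 3.02 km.

3.02 km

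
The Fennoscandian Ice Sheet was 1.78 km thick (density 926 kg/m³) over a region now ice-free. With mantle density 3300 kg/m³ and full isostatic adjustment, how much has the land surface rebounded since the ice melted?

0.499 km

Removing the load lets mantle flow back in; uplift u satisfies ρ_ice t = ρ_m u.
u = t ρ_ice/ρ_m = 1.78 km × 926/3300 = 0.499 km.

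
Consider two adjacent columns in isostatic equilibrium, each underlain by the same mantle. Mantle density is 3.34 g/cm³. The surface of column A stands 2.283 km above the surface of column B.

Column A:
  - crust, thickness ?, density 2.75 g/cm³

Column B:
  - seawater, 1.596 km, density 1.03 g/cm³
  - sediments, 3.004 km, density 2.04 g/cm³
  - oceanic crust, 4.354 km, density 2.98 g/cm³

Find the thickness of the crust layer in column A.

28.4 km

Take the compensation level at the base of the deeper column (depth z_c below the surface of column A) and equate Σ ρ_i t_i down to z_c; mantle fills any gap and the z_c terms cancel.
Column A: x×2.75 + (z_c − 0 − x)×3.34
Column B: 2.283×0 + 1.596×1.03 + 3.004×2.04 + 4.354×2.98 + (z_c − 2.283 − 8.954)×3.34
The z_c×3.34 term appears on both sides and cancels. Collect the known terms of each column as K = Σ(ρt)_known − 3.34 × (depth of known layers): K_A = 0 − 3.34×0 = 0; K_B = 20.74696 − 3.34×(2.283 + 8.954) = −16.78462.
Balance: K_A − x×(3.34 − 2.75) = K_B, so x = (K_A − K_B)/(3.34 − 2.75) = 16.7846/0.59 = 28.4 km.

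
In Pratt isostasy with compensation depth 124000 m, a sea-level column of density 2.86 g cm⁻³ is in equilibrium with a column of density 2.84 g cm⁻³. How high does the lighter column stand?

ρ_ref D = ρ (D + h) → h = D (ρ_ref − ρ)/ρ.
h = 124000 m × (2.86 − 2.84)/2.84 = 873 m.

873 m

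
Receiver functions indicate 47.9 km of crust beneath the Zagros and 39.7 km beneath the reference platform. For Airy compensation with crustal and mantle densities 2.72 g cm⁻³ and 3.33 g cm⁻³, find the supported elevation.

Excess crust Δ = 47.9 km − 39.7 km = 8.2 km, split between elevation h and root r with h + r = Δ.
Airy balance ρ_c h = (ρ_m − ρ_c) r gives r = h ρ_c/(ρ_m − ρ_c), so h (1 + ρ_c/(ρ_m − ρ_c)) = Δ, i.e. h = Δ (ρ_m − ρ_c)/ρ_m.
h = 8.2 km × 0.61/3.33 = 1.5 km.

1.5 km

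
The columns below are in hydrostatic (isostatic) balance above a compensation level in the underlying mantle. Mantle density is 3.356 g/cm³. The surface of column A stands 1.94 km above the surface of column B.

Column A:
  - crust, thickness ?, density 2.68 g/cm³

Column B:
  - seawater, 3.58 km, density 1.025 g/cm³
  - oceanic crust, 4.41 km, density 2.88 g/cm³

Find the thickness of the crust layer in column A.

25.1 km

Take the compensation level at the base of the deeper column (depth z_c below the surface of column A) and equate Σ ρ_i t_i down to z_c; mantle fills any gap and the z_c terms cancel.
Column A: x×2.68 + (z_c − 0 − x)×3.356
Column B: 1.94×0 + 3.58×1.025 + 4.41×2.88 + (z_c − 1.94 − 7.99)×3.356
The z_c×3.356 term appears on both sides and cancels. Collect the known terms of each column as K = Σ(ρt)_known − 3.356 × (depth of known layers): K_A = 0 − 3.356×0 = 0; K_B = 16.3703 − 3.356×(1.94 + 7.99) = −16.95478.
Balance: K_A − x×(3.356 − 2.68) = K_B, so x = (K_A − K_B)/(3.356 − 2.68) = 16.9548/0.676 = 25.1 km.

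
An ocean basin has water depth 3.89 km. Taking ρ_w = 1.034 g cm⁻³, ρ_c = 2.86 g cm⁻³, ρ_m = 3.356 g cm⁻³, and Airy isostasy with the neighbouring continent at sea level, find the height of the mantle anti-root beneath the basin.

In Airy isostatic equilibrium: replacing crust with seawater at the top is compensated by replacing crust with mantle at the base: d (ρ_c − ρ_w) = a (ρ_m − ρ_c).
a = d (ρ_c − ρ_w)/(ρ_m − ρ_c) = 3.89 km × 1.826/0.496 = 14.3 km.

14.3 km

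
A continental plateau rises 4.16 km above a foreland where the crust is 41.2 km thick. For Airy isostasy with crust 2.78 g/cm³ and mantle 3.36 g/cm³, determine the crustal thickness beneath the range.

Root depth r = h ρ_c / (ρ_m − ρ_c) = 4.16 km × 2.78 / 0.58 = 19.94 km.
Total thickness = T + h + r = 41.2 km + 4.16 km + 19.94 km = 65.3 km.

65.3 km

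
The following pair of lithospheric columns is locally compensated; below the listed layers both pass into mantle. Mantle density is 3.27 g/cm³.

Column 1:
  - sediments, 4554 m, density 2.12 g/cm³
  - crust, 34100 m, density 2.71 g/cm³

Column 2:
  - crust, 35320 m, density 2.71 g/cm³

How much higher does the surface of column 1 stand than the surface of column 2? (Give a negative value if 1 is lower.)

1390 m

For any compensation level in the mantle, the mantle terms cancel and isostasy reduces to e = (Σt_1 − Σt_2) − (Σ(ρt)_1 − Σ(ρt)_2) / ρ_m.
Σt_1 = 38654 m; Σt_2 = 35320 m; Σ(ρt)_1 = 102065.48; Σ(ρt)_2 = 95717.2 (in m·g/cm³).
e = (38654 − 35320) − (102065.48 − 95717.2) / 3.27 = 1390 m.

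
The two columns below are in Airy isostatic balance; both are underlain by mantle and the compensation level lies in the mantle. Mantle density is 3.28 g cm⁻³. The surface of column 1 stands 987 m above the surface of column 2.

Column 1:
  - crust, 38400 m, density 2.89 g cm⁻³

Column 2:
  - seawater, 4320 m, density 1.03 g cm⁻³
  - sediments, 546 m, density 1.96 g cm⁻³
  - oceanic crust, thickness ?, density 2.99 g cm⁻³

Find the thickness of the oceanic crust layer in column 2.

4480 m

Take the compensation level at the base of the deeper column (depth z_c below the surface of column 1) and equate Σ ρ_i t_i down to z_c; mantle fills any gap and the z_c terms cancel.
Column 1: 38400×2.89 + (z_c − 38400)×3.28
Column 2: 987×0 + 4320×1.03 + 546×1.96 + x×2.99 + (z_c − 987 − 4866 − x)×3.28
The z_c×3.28 term appears on both sides and cancels. Collect the known terms of each column as K = Σ(ρt)_known − 3.28 × (depth of known layers): K_1 = 110976 − 3.28×38400 = −14976; K_2 = 5519.76 − 3.28×(987 + 4866) = −13678.08.
Balance: K_1 = K_2 − x×(3.28 − 2.99), so x = (K_2 − K_1)/(3.28 − 2.99) = 1297.92/0.29 = 4480 m.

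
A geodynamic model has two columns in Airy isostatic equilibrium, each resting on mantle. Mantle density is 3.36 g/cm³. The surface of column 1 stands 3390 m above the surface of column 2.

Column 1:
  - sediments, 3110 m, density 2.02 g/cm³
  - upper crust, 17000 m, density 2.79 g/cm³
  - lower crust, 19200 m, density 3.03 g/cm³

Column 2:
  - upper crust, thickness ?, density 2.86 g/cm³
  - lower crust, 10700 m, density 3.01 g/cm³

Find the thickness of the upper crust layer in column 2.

10100 m

Take the compensation level at the base of the deeper column (depth z_c below the surface of column 1) and equate Σ ρ_i t_i down to z_c; mantle fills any gap and the z_c terms cancel.
Column 1: 3110×2.02 + 17000×2.79 + 19200×3.03 + (z_c − 39310)×3.36
Column 2: 3390×0 + x×2.86 + 10700×3.01 + (z_c − 3390 − 10700 − x)×3.36
The z_c×3.36 term appears on both sides and cancels. Collect the known terms of each column as K = Σ(ρt)_known − 3.36 × (depth of known layers): K_1 = 111888.2 − 3.36×39310 = −20193.4; K_2 = 32207 − 3.36×(3390 + 10700) = −15135.4.
Balance: K_1 = K_2 − x×(3.36 − 2.86), so x = (K_2 − K_1)/(3.36 − 2.86) = 5058/0.5 = 10100 m.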